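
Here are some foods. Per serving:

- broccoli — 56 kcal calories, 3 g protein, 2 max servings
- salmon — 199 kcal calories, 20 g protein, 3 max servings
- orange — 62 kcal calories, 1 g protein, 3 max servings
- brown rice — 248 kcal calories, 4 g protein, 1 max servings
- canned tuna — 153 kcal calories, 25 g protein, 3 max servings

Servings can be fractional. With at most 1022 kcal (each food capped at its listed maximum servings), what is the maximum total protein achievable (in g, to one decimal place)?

131.6 g

Protein per kcal: canned tuna 0.1634, salmon 0.1005, broccoli 0.05357, orange 0.01613, brown rice 0.01613.
Take 3 servings of canned tuna: uses 459 kcal, +75.0 g protein (running total 75.0 g).
Take 2.829 servings of salmon: uses 563 kcal, +56.6 g protein (running total 131.6 g).
Greedy by best ratio exhausts the calories allowance optimally: 131.6 g.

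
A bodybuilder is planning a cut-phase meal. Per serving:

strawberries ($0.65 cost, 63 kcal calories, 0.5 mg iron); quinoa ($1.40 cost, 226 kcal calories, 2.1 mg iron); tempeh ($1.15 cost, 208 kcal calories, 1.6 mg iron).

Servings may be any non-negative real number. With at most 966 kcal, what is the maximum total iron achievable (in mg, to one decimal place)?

Iron per kcal: quinoa 0.009292, strawberries 0.007937, tempeh 0.007692.
With no serving limits, spend the whole calories allowance on quinoa: 966 kcal / 226 kcal × 2.1 mg = 9.0 mg.

9.0 mg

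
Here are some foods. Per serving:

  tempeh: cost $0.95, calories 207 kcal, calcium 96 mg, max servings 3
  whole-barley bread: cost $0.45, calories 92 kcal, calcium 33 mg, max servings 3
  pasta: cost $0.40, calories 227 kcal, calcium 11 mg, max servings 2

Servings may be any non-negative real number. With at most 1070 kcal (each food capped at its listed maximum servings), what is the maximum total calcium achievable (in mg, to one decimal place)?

395.4 mg

Calcium per kcal: tempeh 0.4638, whole-barley bread 0.3587, pasta 0.04846.
Take 3 servings of tempeh: uses 621 kcal, +288.0 mg calcium (running total 288.0 mg).
Take 3 servings of whole-barley bread: uses 276 kcal, +99.0 mg calcium (running total 387.0 mg).
Take 0.7621 servings of pasta: uses 173 kcal, +8.4 mg calcium (running total 395.4 mg).
Filling greedily by calcium-per-kcal is optimal for one linear limit, giving 395.4 mg.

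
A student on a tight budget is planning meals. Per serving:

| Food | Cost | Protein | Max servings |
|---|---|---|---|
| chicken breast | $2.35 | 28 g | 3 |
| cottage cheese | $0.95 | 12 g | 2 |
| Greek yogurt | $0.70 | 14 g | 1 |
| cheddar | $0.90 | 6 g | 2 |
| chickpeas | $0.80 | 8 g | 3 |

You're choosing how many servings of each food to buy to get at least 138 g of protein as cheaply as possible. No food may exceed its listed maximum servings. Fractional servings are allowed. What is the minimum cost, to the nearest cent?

Cost per g of protein: Greek yogurt $0.0500, cottage cheese $0.0792, chicken breast $0.0839, chickpeas $0.1000, cheddar $0.1500.
Take 1 serving of Greek yogurt: +14.0 g protein for $0.70 (total $0.70, still need 124.0 g).
Take 2 servings of cottage cheese: +24.0 g protein for $1.90 (total $2.60, still need 100.0 g).
Take 3 servings of chicken breast: +84.0 g protein for $7.05 (total $9.65, still need 16.0 g).
Take 2 servings of chickpeas: +16.0 g protein for $1.60 (total $11.25, still need 0.0 g).
Filling from the cheapest source first is optimal under one linear minimum: $11.25.

$11.25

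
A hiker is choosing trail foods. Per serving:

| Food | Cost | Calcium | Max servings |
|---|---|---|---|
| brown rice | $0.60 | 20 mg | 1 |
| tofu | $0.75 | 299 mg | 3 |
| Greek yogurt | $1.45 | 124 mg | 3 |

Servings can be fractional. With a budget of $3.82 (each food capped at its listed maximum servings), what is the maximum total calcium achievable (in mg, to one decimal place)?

1031.3 mg

Calcium per dollar: tofu 398.7, Greek yogurt 85.52, brown rice 33.33.
Take 3 servings of tofu: spends $2.25, +897.0 mg calcium (running total 897.0 mg).
Take 1.083 servings of Greek yogurt: spends $1.57, +134.3 mg calcium (running total 1031.3 mg).
Filling greedily by calcium-per-dollar is optimal for one linear limit, giving 1031.3 mg.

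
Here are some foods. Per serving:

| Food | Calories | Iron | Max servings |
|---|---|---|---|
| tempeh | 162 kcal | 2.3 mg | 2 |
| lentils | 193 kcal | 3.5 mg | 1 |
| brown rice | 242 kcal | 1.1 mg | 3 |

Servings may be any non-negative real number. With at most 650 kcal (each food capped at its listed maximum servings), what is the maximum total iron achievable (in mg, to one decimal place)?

8.7 mg

Iron per kcal: lentils 0.01813, tempeh 0.0142, brown rice 0.004545.
Take 1 serving of lentils: uses 193 kcal, +3.5 mg iron (running total 3.5 mg).
Take 2 servings of tempeh: uses 324 kcal, +4.6 mg iron (running total 8.1 mg).
Take 0.5496 servings of brown rice: uses 133 kcal, +0.6 mg iron (running total 8.7 mg).
Filling greedily by iron-per-kcal is optimal for one linear limit, giving 8.7 mg.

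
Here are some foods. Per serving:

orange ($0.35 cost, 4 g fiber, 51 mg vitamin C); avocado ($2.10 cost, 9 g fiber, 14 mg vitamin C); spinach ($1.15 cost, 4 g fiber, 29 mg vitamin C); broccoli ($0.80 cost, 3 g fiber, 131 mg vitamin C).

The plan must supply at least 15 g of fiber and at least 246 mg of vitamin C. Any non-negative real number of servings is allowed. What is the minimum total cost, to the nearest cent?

At the optimum either one food covers both requirements or two foods hit both targets exactly; no other combination can be cheaper.
orange only: max(15/4, 246/51) = 4.824 servings → $1.69.
avocado only: max(15/9, 246/14) = 17.57 servings → $36.90.
spinach only: max(15/4, 246/29) = 8.483 servings → $9.76.
broccoli only: max(15/3, 246/131) = 5 servings → $4.00.
orange + avocado: intersection lies outside the first quadrant.
orange + spinach with both targets exact would need a negative amount; discard.
orange + broccoli with both tight: 3.307 servings and 0.5903 servings → $1.63.
avocado + spinach: the both-tight solution has a negative serving — not a feasible corner.
avocado + broccoli with both tight: 1.079 servings and 1.763 servings → $3.68.
spinach + broccoli with both tight: 2.808 servings and 1.256 servings → $4.23.
Cheapest feasible corner: $1.63.

$1.63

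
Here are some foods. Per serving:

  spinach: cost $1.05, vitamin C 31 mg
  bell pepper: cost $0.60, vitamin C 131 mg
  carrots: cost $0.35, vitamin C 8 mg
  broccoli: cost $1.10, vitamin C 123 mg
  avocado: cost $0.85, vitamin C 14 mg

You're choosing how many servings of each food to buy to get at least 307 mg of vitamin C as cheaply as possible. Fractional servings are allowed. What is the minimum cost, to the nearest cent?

$1.41

Cost per mg of vitamin C: bell pepper $0.0046, broccoli $0.0089, spinach $0.0339, carrots $0.0437, avocado $0.0607.
With no serving limits, use only bell pepper: 307 mg / 131 mg = 2.344 servings × $0.60 = $1.41.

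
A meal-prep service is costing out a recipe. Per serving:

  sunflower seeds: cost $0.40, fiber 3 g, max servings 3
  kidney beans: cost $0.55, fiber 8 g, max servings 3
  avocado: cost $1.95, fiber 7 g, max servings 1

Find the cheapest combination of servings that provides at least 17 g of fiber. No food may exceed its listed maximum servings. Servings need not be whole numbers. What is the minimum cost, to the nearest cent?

Cost per g of fiber: kidney beans $0.0688, sunflower seeds $0.1333, avocado $0.2786.
Take 2.125 servings of kidney beans: +17.0 g fiber for $1.17 (total $1.17, still need 0.0 g).
Greedy by cheapest-per-g is optimal for a single linear constraint, so the minimum cost is $1.17.

$1.17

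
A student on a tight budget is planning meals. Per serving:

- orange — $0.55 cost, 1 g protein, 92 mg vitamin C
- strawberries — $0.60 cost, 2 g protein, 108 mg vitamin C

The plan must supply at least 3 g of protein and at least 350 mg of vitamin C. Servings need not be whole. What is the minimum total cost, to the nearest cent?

$1.94

With two linear requirements the optimum uses one or two foods; enumerate the corners.
orange only: max(3/1, 350/92) = 3.804 servings → $2.09.
strawberries only: max(3/2, 350/108) = 3.241 servings → $1.94.
orange + strawberries with both targets exact would need a negative amount; discard.
The minimum over all feasible corners is $1.94.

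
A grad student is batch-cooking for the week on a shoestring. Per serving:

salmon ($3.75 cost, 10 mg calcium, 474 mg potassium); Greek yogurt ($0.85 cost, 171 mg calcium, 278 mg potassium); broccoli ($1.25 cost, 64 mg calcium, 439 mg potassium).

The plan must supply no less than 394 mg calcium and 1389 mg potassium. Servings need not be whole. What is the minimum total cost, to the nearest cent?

salmon only: max(394/10, 1389/474) = 39.4 servings → $147.75.
Greek yogurt only: max(394/171, 1389/278) = 4.996 servings → $4.25.
broccoli only: max(394/64, 1389/439) = 6.156 servings → $7.70.
salmon + Greek yogurt with both tight: 1.635 servings and 2.208 servings → $8.01.
salmon + broccoli: the both-tight solution has a negative serving — not a feasible corner.
Greek yogurt + broccoli with both tight: 1.468 servings and 2.235 servings → $4.04.
Cheapest feasible corner: $4.04.

$4.04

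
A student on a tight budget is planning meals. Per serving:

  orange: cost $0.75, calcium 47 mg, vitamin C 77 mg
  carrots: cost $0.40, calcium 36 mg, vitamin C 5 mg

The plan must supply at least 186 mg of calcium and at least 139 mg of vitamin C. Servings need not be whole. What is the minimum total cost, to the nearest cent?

$2.43

orange only: max(186/47, 139/77) = 3.957 servings → $2.97.
carrots only: max(186/36, 139/5) = 27.8 servings → $11.12.
orange + carrots with both tight: 1.606 servings and 3.07 servings → $2.43.
So the least-cost plan costs $2.43.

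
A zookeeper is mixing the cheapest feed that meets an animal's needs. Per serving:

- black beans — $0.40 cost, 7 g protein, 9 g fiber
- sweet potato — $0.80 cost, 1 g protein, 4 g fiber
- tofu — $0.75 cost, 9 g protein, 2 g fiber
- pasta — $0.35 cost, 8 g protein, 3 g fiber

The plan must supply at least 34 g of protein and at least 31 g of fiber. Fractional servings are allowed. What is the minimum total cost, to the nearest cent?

$1.76

Two binding constraints pin down two serving amounts, so the optimal mix uses at most two foods. The candidates are each food alone (scaled to the tighter of protein/fiber) and each pair with both constraints tight.
black beans only: max(34/7, 31/9) = 4.857 servings → $1.94.
sweet potato only: max(34/1, 31/4) = 34 servings → $27.20.
tofu only: max(34/9, 31/2) = 15.5 servings → $11.62.
pasta only: max(34/8, 31/3) = 10.33 servings → $3.62.
black beans + sweet potato: intersection lies outside the first quadrant.
black beans + tofu with both tight: 3.149 servings and 1.328 servings → $2.26.
black beans + pasta with both tight: 2.863 servings and 1.745 servings → $1.76.
sweet potato + tofu with both tight: 6.206 servings and 3.088 servings → $7.28.
sweet potato + pasta with both tight: 5.034 servings and 3.621 servings → $5.29.
tofu + pasta: the both-tight solution has a negative serving — not a feasible corner.
Cheapest feasible corner: $1.76.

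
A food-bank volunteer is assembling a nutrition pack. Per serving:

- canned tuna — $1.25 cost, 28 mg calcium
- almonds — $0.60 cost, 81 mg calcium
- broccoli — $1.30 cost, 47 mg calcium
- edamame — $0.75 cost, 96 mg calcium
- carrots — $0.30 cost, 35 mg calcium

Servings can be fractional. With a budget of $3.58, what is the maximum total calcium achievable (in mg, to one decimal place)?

483.3 mg

Calcium per dollar: almonds 135, edamame 128, carrots 116.7, broccoli 36.15, canned tuna 22.4.
With no serving limits, spend the whole cost allowance on almonds: $3.58 / $0.60 × 81 mg = 483.3 mg.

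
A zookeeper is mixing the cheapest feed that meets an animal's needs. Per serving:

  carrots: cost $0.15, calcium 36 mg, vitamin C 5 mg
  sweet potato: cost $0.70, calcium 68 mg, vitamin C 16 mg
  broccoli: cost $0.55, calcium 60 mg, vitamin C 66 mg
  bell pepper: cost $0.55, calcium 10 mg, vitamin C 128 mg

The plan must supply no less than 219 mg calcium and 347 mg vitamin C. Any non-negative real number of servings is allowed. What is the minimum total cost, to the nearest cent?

$2.18

carrots only: max(219/36, 347/5) = 69.4 servings → $10.41.
sweet potato only: max(219/68, 347/16) = 21.69 servings → $15.18.
broccoli only: max(219/60, 347/66) = 5.258 servings → $2.89.
bell pepper only: max(219/10, 347/128) = 21.9 servings → $12.04.
carrots + sweet potato with both targets exact would need a negative amount; discard.
carrots + broccoli with both targets exact would need a negative amount; discard.
carrots + bell pepper with both tight: 5.389 servings and 2.5 servings → $2.18.
sweet potato + broccoli: intersection lies outside the first quadrant.
sweet potato + bell pepper with both tight: 2.875 servings and 2.352 servings → $3.31.
broccoli + bell pepper with both tight: 3.499 servings and 0.9068 servings → $2.42.
So the least-cost plan costs $2.18.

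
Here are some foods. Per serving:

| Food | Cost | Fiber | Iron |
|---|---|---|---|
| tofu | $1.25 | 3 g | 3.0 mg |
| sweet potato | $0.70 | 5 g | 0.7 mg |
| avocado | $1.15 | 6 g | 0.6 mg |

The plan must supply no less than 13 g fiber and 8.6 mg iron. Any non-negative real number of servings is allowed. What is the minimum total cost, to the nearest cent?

Check every corner: each single food scaled to meet both minima, and each pair solved so both constraints bind.
tofu only: max(13/3, 8.6/3.0) = 4.333 servings → $5.42.
sweet potato only: max(13/5, 8.6/0.7) = 12.29 servings → $8.60.
avocado only: max(13/6, 8.6/0.6) = 14.33 servings → $16.48.
tofu + sweet potato with both tight: 2.628 servings and 1.023 servings → $4.00.
tofu + avocado with both tight: 2.704 servings and 0.8148 servings → $4.32.
sweet potato + avocado: intersection lies outside the first quadrant.
Cheapest feasible corner: $4.00.

$4.00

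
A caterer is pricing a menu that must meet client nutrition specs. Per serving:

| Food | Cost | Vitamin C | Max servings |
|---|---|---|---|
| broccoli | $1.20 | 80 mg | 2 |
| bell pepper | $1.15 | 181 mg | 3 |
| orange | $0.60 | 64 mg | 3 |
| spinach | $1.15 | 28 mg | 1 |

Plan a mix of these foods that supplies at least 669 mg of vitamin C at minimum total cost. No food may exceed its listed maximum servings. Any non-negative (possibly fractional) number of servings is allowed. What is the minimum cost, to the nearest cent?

$4.63

Cost per mg of vitamin C: bell pepper $0.0064, orange $0.0094, broccoli $0.0150, spinach $0.0411.
Take 3 servings of bell pepper: +543.0 mg vitamin C for $3.45 (total $3.45, still need 126.0 mg).
Take 1.969 servings of orange: +126.0 mg vitamin C for $1.18 (total $4.63, still need 0.0 mg).
Filling from the cheapest source first is optimal under one linear minimum: $4.63.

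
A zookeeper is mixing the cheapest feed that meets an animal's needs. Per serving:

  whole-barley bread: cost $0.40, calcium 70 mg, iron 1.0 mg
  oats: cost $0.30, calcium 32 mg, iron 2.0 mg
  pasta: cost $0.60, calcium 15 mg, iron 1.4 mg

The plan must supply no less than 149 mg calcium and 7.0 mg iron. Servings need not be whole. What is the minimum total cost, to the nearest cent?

$1.22

An LP optimum is at a vertex; with two nutrient constraints at most two foods are used. Check each candidate.
whole-barley bread only: max(149/70, 7.0/1.0) = 7 servings → $2.80.
oats only: max(149/32, 7.0/2.0) = 4.656 servings → $1.40.
pasta only: max(149/15, 7.0/1.4) = 9.933 servings → $5.96.
whole-barley bread + oats with both tight: 0.6852 servings and 3.157 servings → $1.22.
whole-barley bread + pasta with both tight: 1.248 servings and 4.108 servings → $2.96.
oats + pasta: intersection lies outside the first quadrant.
Cheapest feasible corner: $1.22.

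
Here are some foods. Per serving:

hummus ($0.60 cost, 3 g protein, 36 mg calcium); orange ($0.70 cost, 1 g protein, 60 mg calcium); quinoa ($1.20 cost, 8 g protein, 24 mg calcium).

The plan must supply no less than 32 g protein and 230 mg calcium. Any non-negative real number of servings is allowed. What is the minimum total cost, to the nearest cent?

$5.54

A basic optimal solution has at most two foods positive. Try each food alone and each pair with both targets met exactly.
hummus only: max(32/3, 230/36) = 10.67 servings → $6.40.
orange only: max(32/1, 230/60) = 32 servings → $22.40.
quinoa only: max(32/8, 230/24) = 9.583 servings → $11.50.
hummus + orange with both targets exact would need a negative amount; discard.
hummus + quinoa with both tight: 4.963 servings and 2.139 servings → $5.54.
orange + quinoa with both tight: 2.351 servings and 3.706 servings → $6.09.
The minimum over all feasible corners is $5.54.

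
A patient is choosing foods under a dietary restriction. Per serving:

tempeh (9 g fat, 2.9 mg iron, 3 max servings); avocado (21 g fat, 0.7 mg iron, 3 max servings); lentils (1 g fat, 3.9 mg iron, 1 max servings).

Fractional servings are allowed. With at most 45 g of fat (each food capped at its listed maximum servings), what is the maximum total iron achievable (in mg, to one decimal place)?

13.2 mg

Iron per g fat: lentils 3.9, tempeh 0.3222, avocado 0.03333.
Take 1 serving of lentils: uses 1 g fat, +3.9 mg iron (running total 3.9 mg).
Take 3 servings of tempeh: uses 27 g fat, +8.7 mg iron (running total 12.6 mg).
Take 0.8095 servings of avocado: uses 17 g fat, +0.6 mg iron (running total 13.2 mg).
Filling greedily by iron-per-g fat is optimal for one linear limit, giving 13.2 mg.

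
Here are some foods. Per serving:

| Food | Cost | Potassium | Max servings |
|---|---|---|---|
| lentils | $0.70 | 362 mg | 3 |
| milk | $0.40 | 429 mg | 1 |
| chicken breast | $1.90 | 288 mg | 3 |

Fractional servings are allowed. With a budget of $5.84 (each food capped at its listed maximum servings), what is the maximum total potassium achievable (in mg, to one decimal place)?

Potassium per dollar: milk 1072, lentils 517.1, chicken breast 151.6.
Take 1 serving of milk: spends $0.40, +429.0 mg potassium (running total 429.0 mg).
Take 3 servings of lentils: spends $2.10, +1086.0 mg potassium (running total 1515.0 mg).
Take 1.758 servings of chicken breast: spends $3.34, +506.3 mg potassium (running total 2021.3 mg).
Filling greedily by potassium-per-dollar is optimal for one linear limit, giving 2021.3 mg.

2021.3 mg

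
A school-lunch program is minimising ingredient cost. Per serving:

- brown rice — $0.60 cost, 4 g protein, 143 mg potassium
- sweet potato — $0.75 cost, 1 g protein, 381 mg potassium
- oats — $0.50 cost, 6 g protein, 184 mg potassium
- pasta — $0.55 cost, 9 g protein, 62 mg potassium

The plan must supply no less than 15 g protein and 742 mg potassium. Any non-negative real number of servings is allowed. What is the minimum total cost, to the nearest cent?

$1.79

Compare the cost at each extreme point of the feasible region.
brown rice only: max(15/4, 742/143) = 5.189 servings → $3.11.
sweet potato only: max(15/1, 742/381) = 15 servings → $11.25.
oats only: max(15/6, 742/184) = 4.033 servings → $2.02.
pasta only: max(15/9, 742/62) = 11.97 servings → $6.58.
brown rice + sweet potato with both tight: 3.601 servings and 0.5959 servings → $2.61.
brown rice + oats: the both-tight solution has a negative serving — not a feasible corner.
brown rice + pasta: the both-tight solution has a negative serving — not a feasible corner.
sweet potato + oats with both tight: 0.8049 servings and 2.366 servings → $1.79.
sweet potato + pasta with both tight: 1.707 servings and 1.477 servings → $2.09.
oats + pasta: the both-tight solution has a negative serving — not a feasible corner.
The minimum over all feasible corners is $1.79.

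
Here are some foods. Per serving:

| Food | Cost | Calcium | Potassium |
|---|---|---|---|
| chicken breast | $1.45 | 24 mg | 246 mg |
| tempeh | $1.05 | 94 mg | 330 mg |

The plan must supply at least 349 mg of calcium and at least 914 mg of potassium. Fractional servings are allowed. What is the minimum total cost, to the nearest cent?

$3.90

Two binding constraints pin down two serving amounts, so the optimal mix uses at most two foods. The candidates are each food alone (scaled to the tighter of calcium/potassium) and each pair with both constraints tight.
chicken breast only: max(349/24, 914/246) = 14.54 servings → $21.09.
tempeh only: max(349/94, 914/330) = 3.713 servings → $3.90.
chicken breast + tempeh: the both-tight solution has a negative serving — not a feasible corner.
Cheapest feasible corner: $3.90.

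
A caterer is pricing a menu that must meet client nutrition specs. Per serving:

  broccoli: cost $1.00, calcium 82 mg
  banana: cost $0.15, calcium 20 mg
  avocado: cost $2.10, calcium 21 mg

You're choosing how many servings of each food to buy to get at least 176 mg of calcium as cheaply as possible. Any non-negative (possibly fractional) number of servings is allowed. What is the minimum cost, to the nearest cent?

Cost per mg of calcium: banana $0.0075, broccoli $0.0122, avocado $0.1000.
With no serving limits, use only banana: 176 mg / 20 mg = 8.8 servings × $0.15 = $1.32.

$1.32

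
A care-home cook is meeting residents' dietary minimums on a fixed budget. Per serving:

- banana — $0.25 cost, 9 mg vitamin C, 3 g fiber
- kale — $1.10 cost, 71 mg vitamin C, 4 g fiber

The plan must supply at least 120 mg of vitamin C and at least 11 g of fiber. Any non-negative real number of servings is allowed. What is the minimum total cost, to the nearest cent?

An LP optimum is at a vertex; with two nutrient constraints at most two foods are used. Check each candidate.
banana only: max(120/9, 11/3) = 13.33 servings → $3.33.
kale only: max(120/71, 11/4) = 2.75 servings → $3.02.
banana + kale with both tight: 1.701 servings and 1.475 servings → $2.05.
The minimum over all feasible corners is $2.05.

$2.05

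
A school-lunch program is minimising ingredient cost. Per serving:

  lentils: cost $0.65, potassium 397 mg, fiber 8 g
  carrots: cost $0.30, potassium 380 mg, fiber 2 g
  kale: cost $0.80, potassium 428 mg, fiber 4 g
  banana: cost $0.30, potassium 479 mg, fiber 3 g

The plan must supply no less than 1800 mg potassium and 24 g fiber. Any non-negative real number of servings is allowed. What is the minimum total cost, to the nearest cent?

At the optimum either one food covers both requirements or two foods hit both targets exactly; no other combination can be cheaper.
lentils only: max(1800/397, 24/8) = 4.534 servings → $2.95.
carrots only: max(1800/380, 24/2) = 12 servings → $3.60.
kale only: max(1800/428, 24/4) = 6 servings → $4.80.
banana only: max(1800/479, 24/3) = 8 servings → $2.40.
lentils + carrots with both tight: 2.458 servings and 2.169 servings → $2.25.
lentils + kale with both tight: 1.673 servings and 2.654 servings → $3.21.
lentils + banana with both tight: 2.308 servings and 1.845 servings → $2.05.
carrots + kale with both targets exact would need a negative amount; discard.
carrots + banana: the both-tight solution has a negative serving — not a feasible corner.
kale + banana: the both-tight solution has a negative serving — not a feasible corner.
So the least-cost plan costs $2.05.

$2.05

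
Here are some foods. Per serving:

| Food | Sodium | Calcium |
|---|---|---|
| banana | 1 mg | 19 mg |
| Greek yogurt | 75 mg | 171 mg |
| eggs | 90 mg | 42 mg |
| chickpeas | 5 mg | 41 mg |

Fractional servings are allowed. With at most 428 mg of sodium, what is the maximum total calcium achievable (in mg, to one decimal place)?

Calcium per mg sodium: banana 19, chickpeas 8.2, Greek yogurt 2.28, eggs 0.4667.
With no serving limits, spend the whole sodium allowance on banana: 428 mg / 1 mg × 19 mg = 8132.0 mg.

8132.0 mg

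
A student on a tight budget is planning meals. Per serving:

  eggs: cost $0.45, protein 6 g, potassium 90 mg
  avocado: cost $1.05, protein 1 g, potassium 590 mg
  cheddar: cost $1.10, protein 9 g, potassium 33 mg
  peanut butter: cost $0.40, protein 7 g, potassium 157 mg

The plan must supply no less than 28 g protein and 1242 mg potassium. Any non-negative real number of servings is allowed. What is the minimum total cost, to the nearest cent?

A basic optimal solution has at most two foods positive. Try each food alone and each pair with both targets met exactly.
eggs only: max(28/6, 1242/90) = 13.8 servings → $6.21.
avocado only: max(28/1, 1242/590) = 28 servings → $29.40.
cheddar only: max(28/9, 1242/33) = 37.64 servings → $41.40.
peanut butter only: max(28/7, 1242/157) = 7.911 servings → $3.16.
eggs + avocado with both tight: 4.428 servings and 1.43 servings → $3.49.
eggs + cheddar with both targets exact would need a negative amount; discard.
eggs + peanut butter: the both-tight solution has a negative serving — not a feasible corner.
avocado + cheddar with both tight: 1.943 servings and 2.895 servings → $5.23.
avocado + peanut butter with both tight: 1.082 servings and 3.845 servings → $2.67.
cheddar + peanut butter with both targets exact would need a negative amount; discard.
Cheapest feasible corner: $2.67.

$2.67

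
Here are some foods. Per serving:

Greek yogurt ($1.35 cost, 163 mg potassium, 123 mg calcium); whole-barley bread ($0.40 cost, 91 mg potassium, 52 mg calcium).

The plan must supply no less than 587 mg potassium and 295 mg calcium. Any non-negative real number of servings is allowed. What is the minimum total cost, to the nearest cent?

$2.58

For a min-cost LP with two ≥-constraints, a basic feasible solution has at most two positive variables.
Greek yogurt only: max(587/163, 295/123) = 3.601 servings → $4.86.
whole-barley bread only: max(587/91, 295/52) = 6.451 servings → $2.58.
Greek yogurt + whole-barley bread: the both-tight solution has a negative serving — not a feasible corner.
So the least-cost plan costs $2.58.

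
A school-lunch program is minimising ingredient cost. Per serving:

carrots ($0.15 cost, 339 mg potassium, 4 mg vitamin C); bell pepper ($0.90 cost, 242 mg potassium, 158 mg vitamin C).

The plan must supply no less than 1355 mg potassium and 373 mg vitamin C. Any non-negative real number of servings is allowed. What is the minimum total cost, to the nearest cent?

The cheapest plan sits at a corner of the feasible region — with two constraints it uses at most two foods.
carrots only: max(1355/339, 373/4) = 93.25 servings → $13.99.
bell pepper only: max(1355/242, 373/158) = 5.599 servings → $5.04.
carrots + bell pepper with both tight: 2.354 servings and 2.301 servings → $2.42.
The minimum over all feasible corners is $2.42.

$2.42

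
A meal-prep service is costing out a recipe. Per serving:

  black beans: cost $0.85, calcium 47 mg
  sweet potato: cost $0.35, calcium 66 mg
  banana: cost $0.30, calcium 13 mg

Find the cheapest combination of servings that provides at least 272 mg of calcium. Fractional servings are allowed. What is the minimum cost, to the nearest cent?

$1.44

Cost per mg of calcium: sweet potato $0.0053, black beans $0.0181, banana $0.0231.
With no serving limits, use only sweet potato: 272 mg / 66 mg = 4.121 servings × $0.35 = $1.44.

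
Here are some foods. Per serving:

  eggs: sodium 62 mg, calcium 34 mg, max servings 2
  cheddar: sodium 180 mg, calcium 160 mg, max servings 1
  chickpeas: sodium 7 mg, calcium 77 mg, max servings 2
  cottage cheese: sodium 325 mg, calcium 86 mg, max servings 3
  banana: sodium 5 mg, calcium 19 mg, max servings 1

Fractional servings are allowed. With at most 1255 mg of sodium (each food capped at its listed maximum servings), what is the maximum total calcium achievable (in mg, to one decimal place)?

647.6 mg

Calcium per mg sodium: chickpeas 11, banana 3.8, cheddar 0.8889, eggs 0.5484, cottage cheese 0.2646.
Take 2 servings of chickpeas: uses 14 mg sodium, +154.0 mg calcium (running total 154.0 mg).
Take 1 serving of banana: uses 5 mg sodium, +19.0 mg calcium (running total 173.0 mg).
Take 1 serving of cheddar: uses 180 mg sodium, +160.0 mg calcium (running total 333.0 mg).
Take 2 servings of eggs: uses 124 mg sodium, +68.0 mg calcium (running total 401.0 mg).
Take 2.868 servings of cottage cheese: uses 932 mg sodium, +246.6 mg calcium (running total 647.6 mg).
Filling greedily by calcium-per-mg sodium is optimal for one linear limit, giving 647.6 mg.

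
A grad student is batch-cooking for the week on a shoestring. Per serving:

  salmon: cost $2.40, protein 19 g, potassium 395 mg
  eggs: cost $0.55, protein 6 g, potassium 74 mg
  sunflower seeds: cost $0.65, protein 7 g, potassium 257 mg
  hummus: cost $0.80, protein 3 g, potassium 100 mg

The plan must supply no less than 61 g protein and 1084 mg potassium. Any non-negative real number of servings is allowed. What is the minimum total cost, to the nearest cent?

The cheapest plan sits at a corner of the feasible region — with two constraints it uses at most two foods.
salmon only: max(61/19, 1084/395) = 3.211 servings → $7.71.
eggs only: max(61/6, 1084/74) = 14.65 servings → $8.06.
sunflower seeds only: max(61/7, 1084/257) = 8.714 servings → $5.66.
hummus only: max(61/3, 1084/100) = 20.33 servings → $16.27.
salmon + eggs with both tight: 2.064 servings and 3.63 servings → $6.95.
salmon + sunflower seeds with both targets exact would need a negative amount; discard.
salmon + hummus: intersection lies outside the first quadrant.
eggs + sunflower seeds with both tight: 7.899 servings and 1.943 servings → $5.61.
eggs + hummus with both tight: 7.534 servings and 5.265 servings → $8.36.
sunflower seeds + hummus: the both-tight solution has a negative serving — not a feasible corner.
The minimum over all feasible corners is $5.61.

$5.61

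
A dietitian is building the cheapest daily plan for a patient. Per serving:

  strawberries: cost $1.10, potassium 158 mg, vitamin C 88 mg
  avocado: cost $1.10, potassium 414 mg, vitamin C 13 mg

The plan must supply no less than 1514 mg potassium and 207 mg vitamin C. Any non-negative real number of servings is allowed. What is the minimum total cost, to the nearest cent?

Check every corner: each single food scaled to meet both minima, and each pair solved so both constraints bind.
strawberries only: max(1514/158, 207/88) = 9.582 servings → $10.54.
avocado only: max(1514/414, 207/13) = 15.92 servings → $17.52.
strawberries + avocado with both tight: 1.92 servings and 2.924 servings → $5.33.
Cheapest feasible corner: $5.33.

$5.33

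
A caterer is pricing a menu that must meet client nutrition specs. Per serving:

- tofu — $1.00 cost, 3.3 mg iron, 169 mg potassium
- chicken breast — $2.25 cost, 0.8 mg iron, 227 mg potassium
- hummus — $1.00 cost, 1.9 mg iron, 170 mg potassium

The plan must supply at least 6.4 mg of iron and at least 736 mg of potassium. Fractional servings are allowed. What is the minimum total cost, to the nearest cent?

The cheapest plan sits at a corner of the feasible region — with two constraints it uses at most two foods.
tofu only: max(6.4/3.3, 736/169) = 4.355 servings → $4.36.
chicken breast only: max(6.4/0.8, 736/227) = 8 servings → $18.00.
hummus only: max(6.4/1.9, 736/170) = 4.329 servings → $4.33.
tofu + chicken breast with both tight: 1.407 servings and 2.194 servings → $6.35.
tofu + hummus with both targets exact would need a negative amount; discard.
chicken breast + hummus with both tight: 1.051 servings and 2.926 servings → $5.29.
So the least-cost plan costs $4.33.

$4.33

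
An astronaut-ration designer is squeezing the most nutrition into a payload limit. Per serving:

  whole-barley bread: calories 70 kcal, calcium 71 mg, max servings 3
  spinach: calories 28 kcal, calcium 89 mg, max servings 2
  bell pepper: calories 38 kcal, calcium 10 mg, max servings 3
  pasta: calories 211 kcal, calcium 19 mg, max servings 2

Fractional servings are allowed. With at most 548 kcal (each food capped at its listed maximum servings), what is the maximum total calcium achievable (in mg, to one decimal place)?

436.1 mg

Calcium per kcal: spinach 3.179, whole-barley bread 1.014, bell pepper 0.2632, pasta 0.09005.
Take 2 servings of spinach: uses 56 kcal, +178.0 mg calcium (running total 178.0 mg).
Take 3 servings of whole-barley bread: uses 210 kcal, +213.0 mg calcium (running total 391.0 mg).
Take 3 servings of bell pepper: uses 114 kcal, +30.0 mg calcium (running total 421.0 mg).
Take 0.7962 servings of pasta: uses 168 kcal, +15.1 mg calcium (running total 436.1 mg).
Greedy by best ratio exhausts the calories allowance optimally: 436.1 mg.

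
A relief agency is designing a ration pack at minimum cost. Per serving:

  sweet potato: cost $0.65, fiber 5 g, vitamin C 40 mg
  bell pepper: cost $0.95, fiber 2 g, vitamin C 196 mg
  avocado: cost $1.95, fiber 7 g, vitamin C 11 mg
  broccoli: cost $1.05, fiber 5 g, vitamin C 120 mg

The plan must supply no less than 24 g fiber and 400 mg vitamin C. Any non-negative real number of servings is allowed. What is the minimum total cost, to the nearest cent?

Two binding constraints pin down two serving amounts, so the optimal mix uses at most two foods. The candidates are each food alone (scaled to the tighter of fiber/vitamin C) and each pair with both constraints tight.
sweet potato only: max(24/5, 400/40) = 10 servings → $6.50.
bell pepper only: max(24/2, 400/196) = 12 servings → $11.40.
avocado only: max(24/7, 400/11) = 36.36 servings → $70.91.
broccoli only: max(24/5, 400/120) = 4.8 servings → $5.04.
sweet potato + bell pepper with both tight: 4.338 servings and 1.156 servings → $3.92.
sweet potato + avocado with both targets exact would need a negative amount; discard.
sweet potato + broccoli with both tight: 2.2 servings and 2.6 servings → $4.16.
bell pepper + avocado with both tight: 1.879 servings and 2.892 servings → $7.42.
bell pepper + broccoli: the both-tight solution has a negative serving — not a feasible corner.
avocado + broccoli with both tight: 1.121 servings and 3.231 servings → $5.58.
So the least-cost plan costs $3.92.

$3.92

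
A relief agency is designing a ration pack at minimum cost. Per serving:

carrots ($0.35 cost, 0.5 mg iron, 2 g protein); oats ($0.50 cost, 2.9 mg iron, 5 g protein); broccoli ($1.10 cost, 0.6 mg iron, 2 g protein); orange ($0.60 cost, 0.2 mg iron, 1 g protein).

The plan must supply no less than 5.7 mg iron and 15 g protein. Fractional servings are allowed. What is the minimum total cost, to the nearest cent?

A basic optimal solution has at most two foods positive. Try each food alone and each pair with both targets met exactly.
carrots only: max(5.7/0.5, 15/2) = 11.4 servings → $3.99.
oats only: max(5.7/2.9, 15/5) = 3 servings → $1.50.
broccoli only: max(5.7/0.6, 15/2) = 9.5 servings → $10.45.
orange only: max(5.7/0.2, 15/1) = 28.5 servings → $17.10.
carrots + oats with both tight: 4.545 servings and 1.182 servings → $2.18.
carrots + broccoli: the both-tight solution has a negative serving — not a feasible corner.
carrots + orange with both targets exact would need a negative amount; discard.
oats + broccoli with both tight: 0.8571 servings and 5.357 servings → $6.32.
oats + orange with both tight: 1.421 servings and 7.895 servings → $5.45.
broccoli + orange: the both-tight solution has a negative serving — not a feasible corner.
Cheapest feasible corner: $1.50.

$1.50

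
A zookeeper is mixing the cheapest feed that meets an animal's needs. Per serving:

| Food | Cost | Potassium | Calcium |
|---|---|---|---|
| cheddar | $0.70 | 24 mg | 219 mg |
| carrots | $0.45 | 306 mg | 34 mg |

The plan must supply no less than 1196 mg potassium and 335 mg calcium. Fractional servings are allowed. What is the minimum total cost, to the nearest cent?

$2.38

This is a tiny linear program; its minimum lies at a vertex of the feasible set. List the vertices and price them.
cheddar only: max(1196/24, 335/219) = 49.83 servings → $34.88.
carrots only: max(1196/306, 335/34) = 9.853 servings → $4.43.
cheddar + carrots with both tight: 0.9343 servings and 3.835 servings → $2.38.
Cheapest feasible corner: $2.38.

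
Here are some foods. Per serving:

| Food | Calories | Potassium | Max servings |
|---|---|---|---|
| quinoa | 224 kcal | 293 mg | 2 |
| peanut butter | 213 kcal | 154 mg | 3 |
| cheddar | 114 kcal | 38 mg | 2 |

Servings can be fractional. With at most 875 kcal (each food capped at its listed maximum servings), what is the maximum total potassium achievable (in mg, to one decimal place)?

894.7 mg

Potassium per kcal: quinoa 1.308, peanut butter 0.723, cheddar 0.3333.
Take 2 servings of quinoa: uses 448 kcal, +586.0 mg potassium (running total 586.0 mg).
Take 2.005 servings of peanut butter: uses 427 kcal, +308.7 mg potassium (running total 894.7 mg).
Filling greedily by potassium-per-kcal is optimal for one linear limit, giving 894.7 mg.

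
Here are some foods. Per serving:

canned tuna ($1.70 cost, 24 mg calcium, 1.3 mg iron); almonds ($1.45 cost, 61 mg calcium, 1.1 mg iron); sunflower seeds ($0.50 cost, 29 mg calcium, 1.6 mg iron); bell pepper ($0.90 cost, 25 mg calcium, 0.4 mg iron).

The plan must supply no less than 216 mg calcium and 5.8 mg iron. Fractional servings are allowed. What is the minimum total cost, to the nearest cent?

The cheapest plan sits at a corner of the feasible region — with two constraints it uses at most two foods.
canned tuna only: max(216/24, 5.8/1.3) = 9 servings → $15.30.
almonds only: max(216/61, 5.8/1.1) = 5.273 servings → $7.65.
sunflower seeds only: max(216/29, 5.8/1.6) = 7.448 servings → $3.72.
bell pepper only: max(216/25, 5.8/0.4) = 14.5 servings → $13.05.
canned tuna + almonds with both tight: 2.197 servings and 2.677 servings → $7.62.
canned tuna + sunflower seeds: intersection lies outside the first quadrant.
canned tuna + bell pepper with both tight: 2.559 servings and 6.183 servings → $9.92.
almonds + sunflower seeds with both tight: 2.7 servings and 1.769 servings → $4.80.
almonds + bell pepper with both targets exact would need a negative amount; discard.
sunflower seeds + bell pepper with both tight: 2.063 servings and 6.246 servings → $6.65.
So the least-cost plan costs $3.72.

$3.72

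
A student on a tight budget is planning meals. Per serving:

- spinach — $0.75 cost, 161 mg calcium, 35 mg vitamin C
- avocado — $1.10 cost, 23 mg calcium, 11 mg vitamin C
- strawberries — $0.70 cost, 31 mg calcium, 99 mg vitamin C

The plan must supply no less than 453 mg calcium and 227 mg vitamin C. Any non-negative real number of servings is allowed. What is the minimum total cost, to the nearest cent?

$2.88

An LP optimum is at a vertex; with two nutrient constraints at most two foods are used. Check each candidate.
spinach only: max(453/161, 227/35) = 6.486 servings → $4.86.
avocado only: max(453/23, 227/11) = 20.64 servings → $22.70.
strawberries only: max(453/31, 227/99) = 14.61 servings → $10.23.
spinach + avocado with both targets exact would need a negative amount; discard.
spinach + strawberries with both tight: 2.545 servings and 1.393 servings → $2.88.
avocado + strawberries with both tight: 19.53 servings and 0.1229 servings → $21.57.
So the least-cost plan costs $2.88.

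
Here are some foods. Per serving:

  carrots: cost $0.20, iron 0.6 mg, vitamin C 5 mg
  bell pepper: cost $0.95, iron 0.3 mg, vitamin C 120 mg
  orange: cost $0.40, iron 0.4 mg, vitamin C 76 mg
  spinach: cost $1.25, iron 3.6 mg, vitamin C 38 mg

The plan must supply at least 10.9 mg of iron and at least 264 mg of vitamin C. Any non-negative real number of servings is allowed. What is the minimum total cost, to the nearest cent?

$4.27

With two linear requirements the optimum uses one or two foods; enumerate the corners.
carrots only: max(10.9/0.6, 264/5) = 52.8 servings → $10.56.
bell pepper only: max(10.9/0.3, 264/120) = 36.33 servings → $34.52.
orange only: max(10.9/0.4, 264/76) = 27.25 servings → $10.90.
spinach only: max(10.9/3.6, 264/38) = 6.947 servings → $8.68.
carrots + bell pepper with both tight: 17.43 servings and 1.474 servings → $4.89.
carrots + orange with both tight: 16.58 servings and 2.383 servings → $4.27.
carrots + spinach: intersection lies outside the first quadrant.
bell pepper + orange: the both-tight solution has a negative serving — not a feasible corner.
bell pepper + spinach with both tight: 1.275 servings and 2.922 servings → $4.86.
orange + spinach with both tight: 2.075 servings and 2.797 servings → $4.33.
The minimum over all feasible corners is $4.27.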